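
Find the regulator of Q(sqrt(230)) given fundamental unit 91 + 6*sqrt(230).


epsilon = 91 + 6*sqrt(230)
= 181.9945
R = ln(181.9945)
= 5.2040

5.2040


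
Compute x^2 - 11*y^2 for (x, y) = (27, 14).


x^2 - d*y^2
= 27^2 - 11*14^2
= 729 - 2156
= -1427

-1427


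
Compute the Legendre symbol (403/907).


p = 907 is prime, so compute (403/907) with the reciprocity algorithm (Jacobi-symbol steps: pull out 2s via (2/n), flip via reciprocity, reduce):
  reciprocity: (403/907) -> -(907/403)
  reduce: (101/403)
  reciprocity: (101/403) -> +(403/101)
  reduce: (100/101)
  pull out 2: (2/101) = -1  (since 101 mod 8 = 5)
  pull out 2: (2/101) = -1  (since 101 mod 8 = 5)
  reciprocity: (25/101) -> +(101/25)
  reduce: (1/25)
  (1/25) = 1
Product of signs = -1
(403/907) = -1

-1


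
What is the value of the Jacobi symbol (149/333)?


Compute (149/333) via quadratic reciprocity:
  reciprocity: (149/333) -> +(333/149)
  reduce: (35/149)
  reciprocity: (35/149) -> +(149/35)
  reduce: (9/35)
  reciprocity: (9/35) -> +(35/9)
  reduce: (8/9)
  pull out 2: (2/9) = +1  (since 9 mod 8 = 1)
  pull out 2: (2/9) = +1  (since 9 mod 8 = 1)
  pull out 2: (2/9) = +1  (since 9 mod 8 = 1)
  (1/9) = 1
Product of signs = 1

1


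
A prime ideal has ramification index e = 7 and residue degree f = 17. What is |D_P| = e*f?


|D_P| = e * f
= 7 * 17
= 119

119


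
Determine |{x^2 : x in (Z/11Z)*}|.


For prime p, the number of non-zero quadratic residues is (p-1)/2.
= (11-1)/2
= 5

5


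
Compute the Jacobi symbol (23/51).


Compute (23/51) via quadratic reciprocity:
  reciprocity: (23/51) -> -(51/23)
  reduce: (5/23)
  reciprocity: (5/23) -> +(23/5)
  reduce: (3/5)
  reciprocity: (3/5) -> +(5/3)
  reduce: (2/3)
  pull out 2: (2/3) = -1  (since 3 mod 8 = 3)
  (1/3) = 1
Product of signs = 1

1


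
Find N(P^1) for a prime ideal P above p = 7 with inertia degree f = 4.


N(P^a) = p^(a*f)
= 7^(1*4)
= 7^4
= 2401

2401


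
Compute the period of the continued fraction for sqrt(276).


Run the CF algorithm for sqrt(276).
a_0 = floor(sqrt(276)) = 16; set m_0=0, q_0=1.
Recurrence: m' = q*a - m,  q' = (d - m'^2)/q,  a' = floor((a_0 + m')/q').
  step 1: m=16, q=20, a=1
  step 2: m=4, q=13, a=1
  step 3: m=9, q=15, a=1
  step 4: m=6, q=16, a=1
  step 5: m=10, q=11, a=2
  step 6: m=12, q=12, a=2
  step 7: m=12, q=11, a=2
  step 8: m=10, q=16, a=1
  step 9: m=6, q=15, a=1
  step 10: m=9, q=13, a=1
  step 11: m=4, q=20, a=1
  step 12: m=16, q=1, a=32
a_12 = 2*a_0 = 32, so the period closes here.
sqrt(276) = [16; 1, 1, 1, 1, 2, 2, 2, 1, 1, 1, 1, 32]
Period length = 12

12


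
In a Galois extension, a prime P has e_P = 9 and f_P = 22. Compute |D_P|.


|D_P| = e * f
= 9 * 22
= 198

198


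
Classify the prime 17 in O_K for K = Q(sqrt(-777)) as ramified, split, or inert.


K = Q(sqrt(-777)). Since d mod 4 = 3, disc(K) = -3108.
Check p | disc: -3108 mod 17 = 3.
p does not divide disc. Compute Legendre symbol (d/p):
5^((17-1)/2) mod 17 = -1
(d/p) = -1, so p is inert: (p) stays prime with e=1, f=2, g=1.
Therefore p is inert.

inert


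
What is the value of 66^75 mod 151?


p = 151 is prime and the exponent is (p-1)/2 = 75, so by Euler's criterion 66^75 = (66/151) = +1 or -1 mod 151.
Compute by square-and-multiply:
  75 = 64 + 8 + 2 + 1 (binary 1001011)
  Repeated squaring mod 151: 66^1 = 66, 66^2 = 128, 66^4 = 76, 66^8 = 38, 66^16 = 85, 66^32 = 128, 66^64 = 76
  66^75 = 66^64 * 66^8 * 66^2 * 66^1 = 76 * 38 * 128 * 66 mod 151
    76 * 38 = 2888 = 19 mod 151
    19 * 128 = 2432 = 16 mod 151
    16 * 66 = 1056 = 150 mod 151
  66^75 = 150 mod 151
Result 150 = p - 1 = -1 mod 151: 66 is a quadratic non-residue mod 151. As a residue in [0, p-1] the value is 150.
66^75 mod 151 = 150

150


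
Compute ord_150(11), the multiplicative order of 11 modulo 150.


We want ord_150(11), the smallest k >= 1 with 11^k = 1 mod 150.
n = 150 = 2 * 3 * 5^2, phi(150) = 40; the order divides phi(n).
Divisors of 40: 1, 2, 4, 5, 8, 10, 20, 40
Repeated squaring mod 150: 11^1 = 11, 11^2 = 121, 11^4 = 91, 11^8 = 31, 11^16 = 61, 11^32 = 121
Test divisors in increasing order:
  k=1: 11^1 = 11 mod 150
  k=2: 11^2 = 121 mod 150
  k=4: 11^4 = 91 mod 150
  k=5: 11^5 = 91 * 11 = 101 mod 150
  k=8: 11^8 = 31 mod 150
  k=10: 11^10 = 31 * 121 = 1 mod 150  <- first divisor giving 1
Order = 10

10


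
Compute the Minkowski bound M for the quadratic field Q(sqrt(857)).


d = 857, d mod 4 = 1, so disc(K) = d = 857; |disc(K)| = 857
Real quadratic field, so n = 2, s = r2 = 0, r1 = 2
M = (n!/n^n) * (4/pi)^s * sqrt(|disc(K)|) = (2!/2^2) * (4/pi)^0 * sqrt(857)
= 0.5 * 1.000000 * 29.274562
= 14.6373

14.6373


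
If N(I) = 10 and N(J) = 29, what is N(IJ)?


N(IJ) = N(I) * N(J)
= 10 * 29
= 290

290


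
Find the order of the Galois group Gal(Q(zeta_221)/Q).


|Gal(Q(zeta_221)/Q)| = phi(221)
= 192

192


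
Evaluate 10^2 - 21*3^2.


x^2 - d*y^2
= 10^2 - 21*3^2
= 100 - 189
= -89

-89


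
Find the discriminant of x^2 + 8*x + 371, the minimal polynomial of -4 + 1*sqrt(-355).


The element -4 + 1*sqrt(-355) has minimal polynomial:
x^2 + 8*x + 371
Discriminant = (8)^2 - 4*(371)
= 64 - 1484
= -1420

-1420


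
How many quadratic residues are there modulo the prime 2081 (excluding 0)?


For prime p, the number of non-zero quadratic residues is (p-1)/2.
= (2081-1)/2
= 1040

1040


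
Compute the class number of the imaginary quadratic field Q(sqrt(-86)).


K = Q(sqrt(-86)). d mod 4 = 2, so D = disc(K) = 4d = -344
h(K) equals the number of primitive reduced positive-definite forms (a, b, c) = a*x^2 + b*x*y + c*y^2 with b^2 - 4ac = D,
where reduced means |b| <= a <= c, with b >= 0 whenever |b| = a or a = c, and primitive means gcd(a, b, c) = 1.
Reduced forces 3a^2 <= |D| = 344, so 1 <= a <= 10; b must have the parity of D, and c = (b^2 - D)/(4a) must be an integer >= a.
Enumerate a = 1..10, b in [-a, a]:
  a=1: (1, 0, 86)  [1]
  a=2: (2, 0, 43)  [1]
  a=3: (3, -2, 29), (3, 2, 29)  [2]
  a=4: none
  a=5: (5, -4, 18), (5, 4, 18)  [2]
  a=6: (6, -4, 15), (6, 4, 15)  [2]
  a=7..8: none
  a=9: (9, -4, 10), (9, 4, 10)  [2]
  a=10: none
Total reduced forms: 1 + 1 + 2 + 2 + 2 + 2 = 10
h = 10

10


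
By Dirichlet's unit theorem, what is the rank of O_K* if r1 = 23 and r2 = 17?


By Dirichlet's unit theorem:
rank = r1 + r2 - 1
= 23 + 17 - 1
= 39

39


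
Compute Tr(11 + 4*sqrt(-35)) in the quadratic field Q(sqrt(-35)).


Tr(a + b*sqrt(d)) = (a + b*sqrt(d)) + (a - b*sqrt(d)) = 2a
= 2 * (11)
= 22

22


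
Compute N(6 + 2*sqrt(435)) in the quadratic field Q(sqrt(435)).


N(a + b*sqrt(d)) = a^2 - d*b^2
= (6)^2 - (435)*(2)^2
= 36 - 1740
= -1704

-1704


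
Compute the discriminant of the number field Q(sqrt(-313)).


For K = Q(sqrt(d)) with d squarefree: disc(K) = d if d = 1 mod 4, and disc(K) = 4d if d = 2 or 3 mod 4.
Here d = -313, and d mod 4 = 3.
d = 3 mod 4, not 1 (O_K = Z[sqrt(d)]), so disc(K) = 4d = 4 * (-313) = -1252

-1252


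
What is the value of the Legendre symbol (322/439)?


p = 439 is prime, so compute (322/439) with the reciprocity algorithm (Jacobi-symbol steps: pull out 2s via (2/n), flip via reciprocity, reduce):
  pull out 2: (2/439) = +1  (since 439 mod 8 = 7)
  reciprocity: (161/439) -> +(439/161)
  reduce: (117/161)
  reciprocity: (117/161) -> +(161/117)
  reduce: (44/117)
  pull out 2: (2/117) = -1  (since 117 mod 8 = 5)
  pull out 2: (2/117) = -1  (since 117 mod 8 = 5)
  reciprocity: (11/117) -> +(117/11)
  reduce: (7/11)
  reciprocity: (7/11) -> -(11/7)
  reduce: (4/7)
  pull out 2: (2/7) = +1  (since 7 mod 8 = 7)
  pull out 2: (2/7) = +1  (since 7 mod 8 = 7)
  (1/7) = 1
Product of signs = -1
(322/439) = -1

-1


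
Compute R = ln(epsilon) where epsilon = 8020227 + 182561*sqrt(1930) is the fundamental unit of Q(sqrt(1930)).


epsilon = 8020227 + 182561*sqrt(1930)
= 1.6040e+07
R = ln(1.6040e+07)
= 16.5906

16.5906


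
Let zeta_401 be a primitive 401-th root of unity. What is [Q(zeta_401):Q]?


The degree equals Euler's totient phi(401).
401 = 401
phi(401) = 400

400


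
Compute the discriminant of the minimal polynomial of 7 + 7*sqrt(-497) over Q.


The element 7 + 7*sqrt(-497) has minimal polynomial:
x^2 - 14*x + 24402
Discriminant = (-14)^2 - 4*(24402)
= 196 - 97608
= -97412

-97412


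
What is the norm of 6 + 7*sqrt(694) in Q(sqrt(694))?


N(a + b*sqrt(d)) = a^2 - d*b^2
= (6)^2 - (694)*(7)^2
= 36 - 34006
= -33970

-33970


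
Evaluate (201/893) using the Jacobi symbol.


Compute (201/893) via quadratic reciprocity:
  reciprocity: (201/893) -> +(893/201)
  reduce: (89/201)
  reciprocity: (89/201) -> +(201/89)
  reduce: (23/89)
  reciprocity: (23/89) -> +(89/23)
  reduce: (20/23)
  pull out 2: (2/23) = +1  (since 23 mod 8 = 7)
  pull out 2: (2/23) = +1  (since 23 mod 8 = 7)
  reciprocity: (5/23) -> +(23/5)
  reduce: (3/5)
  reciprocity: (3/5) -> +(5/3)
  reduce: (2/3)
  pull out 2: (2/3) = -1  (since 3 mod 8 = 3)
  (1/3) = 1
Product of signs = -1

-1


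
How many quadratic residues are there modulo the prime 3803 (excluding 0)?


For prime p, the number of non-zero quadratic residues is (p-1)/2.
= (3803-1)/2
= 1901

1901


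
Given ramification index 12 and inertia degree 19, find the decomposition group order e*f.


|D_P| = e * f
= 12 * 19
= 228

228


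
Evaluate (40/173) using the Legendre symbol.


p = 173 is prime, so compute (40/173) with the reciprocity algorithm (Jacobi-symbol steps: pull out 2s via (2/n), flip via reciprocity, reduce):
  pull out 2: (2/173) = -1  (since 173 mod 8 = 5)
  pull out 2: (2/173) = -1  (since 173 mod 8 = 5)
  pull out 2: (2/173) = -1  (since 173 mod 8 = 5)
  reciprocity: (5/173) -> +(173/5)
  reduce: (3/5)
  reciprocity: (3/5) -> +(5/3)
  reduce: (2/3)
  pull out 2: (2/3) = -1  (since 3 mod 8 = 3)
  (1/3) = 1
Product of signs = 1
(40/173) = 1

1


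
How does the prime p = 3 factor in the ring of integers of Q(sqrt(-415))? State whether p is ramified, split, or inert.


K = Q(sqrt(-415)). Since d mod 4 = 1, disc(K) = -415.
Check p | disc: -415 mod 3 = 2.
p does not divide disc. Compute Legendre symbol (d/p):
2^((3-1)/2) mod 3 = -1
(d/p) = -1, so p is inert: (p) stays prime with e=1, f=2, g=1.
Therefore p is inert.

inert


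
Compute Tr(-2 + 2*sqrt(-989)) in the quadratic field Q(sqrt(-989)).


Tr(a + b*sqrt(d)) = (a + b*sqrt(d)) + (a - b*sqrt(d)) = 2a
= 2 * (-2)
= -4

-4


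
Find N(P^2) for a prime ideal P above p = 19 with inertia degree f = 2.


N(P^a) = p^(a*f)
= 19^(2*2)
= 19^4
= 130321

130321


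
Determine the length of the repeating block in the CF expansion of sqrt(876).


Run the CF algorithm for sqrt(876).
a_0 = floor(sqrt(876)) = 29; set m_0=0, q_0=1.
Recurrence: m' = q*a - m,  q' = (d - m'^2)/q,  a' = floor((a_0 + m')/q').
  step 1: m=29, q=35, a=1
  step 2: m=6, q=24, a=1
  step 3: m=18, q=23, a=2
  step 4: m=28, q=4, a=14
  step 5: m=28, q=23, a=2
  step 6: m=18, q=24, a=1
  step 7: m=6, q=35, a=1
  step 8: m=29, q=1, a=58
a_8 = 2*a_0 = 58, so the period closes here.
sqrt(876) = [29; 1, 1, 2, 14, 2, 1, 1, 58]
Period length = 8

8


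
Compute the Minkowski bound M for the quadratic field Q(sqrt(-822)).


d = -822, d mod 4 = 2, so disc(K) = 4d = -3288; |disc(K)| = 3288
Imaginary quadratic field, so n = 2, s = r2 = 1, r1 = 0
M = (n!/n^n) * (4/pi)^s * sqrt(|disc(K)|) = (2!/2^2) * (4/pi)^1 * sqrt(3288)
= 0.5 * 1.273240 * 57.341085
= 36.5045

36.5045


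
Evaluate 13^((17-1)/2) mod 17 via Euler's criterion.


p = 17 is prime and the exponent is (p-1)/2 = 8, so by Euler's criterion 13^8 = (13/17) = +1 or -1 mod 17.
Compute by square-and-multiply:
  8 = 8 (binary 1000)
  Repeated squaring mod 17: 13^1 = 13, 13^2 = 16, 13^4 = 1, 13^8 = 1
  13^8 = 1 mod 17
Result 1: 13 is a quadratic residue mod 17.
13^8 mod 17 = 1

1


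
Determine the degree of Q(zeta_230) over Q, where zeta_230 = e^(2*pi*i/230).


The degree equals Euler's totient phi(230).
230 = 2 * 5 * 23
phi(230) = 88

88


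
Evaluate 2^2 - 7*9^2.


x^2 - d*y^2
= 2^2 - 7*9^2
= 4 - 567
= -563

-563


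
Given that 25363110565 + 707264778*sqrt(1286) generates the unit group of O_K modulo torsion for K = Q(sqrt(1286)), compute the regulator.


epsilon = 25363110565 + 707264778*sqrt(1286)
= 5.0726e+10
R = ln(5.0726e+10)
= 24.6497

24.6497


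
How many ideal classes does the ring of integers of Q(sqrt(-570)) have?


K = Q(sqrt(-570)). d mod 4 = 2, so D = disc(K) = 4d = -2280
h(K) equals the number of primitive reduced positive-definite forms (a, b, c) = a*x^2 + b*x*y + c*y^2 with b^2 - 4ac = D,
where reduced means |b| <= a <= c, with b >= 0 whenever |b| = a or a = c, and primitive means gcd(a, b, c) = 1.
Reduced forces 3a^2 <= |D| = 2280, so 1 <= a <= 27; b must have the parity of D, and c = (b^2 - D)/(4a) must be an integer >= a.
Enumerate a = 1..27, b in [-a, a]:
  a=1: (1, 0, 570)  [1]
  a=2: (2, 0, 285)  [1]
  a=3: (3, 0, 190)  [1]
  a=4: none
  a=5: (5, 0, 114)  [1]
  a=6: (6, 0, 95)  [1]
  a=7: (7, -4, 82), (7, 4, 82)  [2]
  a=8..9: none
  a=10: (10, 0, 57)  [1]
  a=11..13: none
  a=14: (14, -4, 41), (14, 4, 41)  [2]
  a=15: (15, 0, 38)  [1]
  a=16: none
  a=17: (17, -10, 35), (17, 10, 35)  [2]
  a=18: none
  a=19: (19, 0, 30)  [1]
  a=20: none
  a=21: (21, -18, 31), (21, 18, 31)  [2]
  a=22..27: none
Total reduced forms: 1 + 1 + 1 + 1 + 1 + 2 + 1 + 2 + 1 + 2 + 1 + 2 = 16
h = 16

16


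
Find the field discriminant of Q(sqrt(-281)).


For K = Q(sqrt(d)) with d squarefree: disc(K) = d if d = 1 mod 4, and disc(K) = 4d if d = 2 or 3 mod 4.
Here d = -281, and d mod 4 = 3.
d = 3 mod 4, not 1 (O_K = Z[sqrt(d)]), so disc(K) = 4d = 4 * (-281) = -1124

-1124


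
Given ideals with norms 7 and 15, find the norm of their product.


N(IJ) = N(I) * N(J)
= 7 * 15
= 105

105


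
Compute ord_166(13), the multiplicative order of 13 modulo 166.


We want ord_166(13), the smallest k >= 1 with 13^k = 1 mod 166.
n = 166 = 2 * 83, phi(166) = 82; the order divides phi(n).
Divisors of 82: 1, 2, 41, 82
Repeated squaring mod 166: 13^1 = 13, 13^2 = 3, 13^4 = 9, 13^8 = 81, 13^16 = 87, 13^32 = 99, 13^64 = 7
Test divisors in increasing order:
  k=1: 13^1 = 13 mod 166
  k=2: 13^2 = 3 mod 166
  k=41: 13^41 = 99 * 81 * 13 = 165 mod 166
  k=82: 13^82 = 7 * 87 * 3 = 1 mod 166  <- first divisor giving 1
Order = 82

82


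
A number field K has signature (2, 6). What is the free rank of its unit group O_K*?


By Dirichlet's unit theorem:
rank = r1 + r2 - 1
= 2 + 6 - 1
= 7

7


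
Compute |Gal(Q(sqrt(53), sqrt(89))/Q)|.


The 2 square roots of distinct primes are multiplicatively independent over Q,
so [K:Q] = 2^2 and Gal(K/Q) is isomorphic to (Z/2Z)^2.
|Gal| = 2^2 = 4

4


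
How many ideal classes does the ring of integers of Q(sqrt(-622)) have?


K = Q(sqrt(-622)). d mod 4 = 2, so D = disc(K) = 4d = -2488
h(K) equals the number of primitive reduced positive-definite forms (a, b, c) = a*x^2 + b*x*y + c*y^2 with b^2 - 4ac = D,
where reduced means |b| <= a <= c, with b >= 0 whenever |b| = a or a = c, and primitive means gcd(a, b, c) = 1.
Reduced forces 3a^2 <= |D| = 2488, so 1 <= a <= 28; b must have the parity of D, and c = (b^2 - D)/(4a) must be an integer >= a.
Enumerate a = 1..28, b in [-a, a]:
  a=1: (1, 0, 622)  [1]
  a=2: (2, 0, 311)  [1]
  a=3..6: none
  a=7: (7, -2, 89), (7, 2, 89)  [2]
  a=8..10: none
  a=11: (11, -8, 58), (11, 8, 58)  [2]
  a=12..13: none
  a=14: (14, -12, 47), (14, 12, 47)  [2]
  a=15..18: none
  a=19: (19, -18, 37), (19, 18, 37)  [2]
  a=20..21: none
  a=22: (22, -8, 29), (22, 8, 29)  [2]
  a=23..28: none
Total reduced forms: 1 + 1 + 2 + 2 + 2 + 2 + 2 = 12
h = 12

12


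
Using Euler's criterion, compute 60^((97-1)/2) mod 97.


p = 97 is prime and the exponent is (p-1)/2 = 48, so by Euler's criterion 60^48 = (60/97) = +1 or -1 mod 97.
Compute by square-and-multiply:
  48 = 32 + 16 (binary 110000)
  Repeated squaring mod 97: 60^1 = 60, 60^2 = 11, 60^4 = 24, 60^8 = 91, 60^16 = 36, 60^32 = 35
  60^48 = 60^32 * 60^16 = 35 * 36 mod 97
    35 * 36 = 1260 = 96 mod 97
  60^48 = 96 mod 97
Result 96 = p - 1 = -1 mod 97: 60 is a quadratic non-residue mod 97. As a residue in [0, p-1] the value is 96.
60^48 mod 97 = 96

96


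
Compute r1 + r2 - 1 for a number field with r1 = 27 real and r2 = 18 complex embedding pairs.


By Dirichlet's unit theorem:
rank = r1 + r2 - 1
= 27 + 18 - 1
= 44

44


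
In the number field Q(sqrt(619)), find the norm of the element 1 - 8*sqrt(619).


N(a + b*sqrt(d)) = a^2 - d*b^2
= (1)^2 - (619)*(-8)^2
= 1 - 39616
= -39615

-39615


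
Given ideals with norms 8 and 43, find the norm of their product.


N(IJ) = N(I) * N(J)
= 8 * 43
= 344

344


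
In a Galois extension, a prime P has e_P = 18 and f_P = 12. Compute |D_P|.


|D_P| = e * f
= 18 * 12
= 216

216


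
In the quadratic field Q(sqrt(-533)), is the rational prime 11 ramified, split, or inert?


K = Q(sqrt(-533)). Since d mod 4 = 3, disc(K) = -2132.
Check p | disc: -2132 mod 11 = 2.
p does not divide disc. Compute Legendre symbol (d/p):
6^((11-1)/2) mod 11 = -1
(d/p) = -1, so p is inert: (p) stays prime with e=1, f=2, g=1.
Therefore p is inert.

inert


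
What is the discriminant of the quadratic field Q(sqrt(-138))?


For K = Q(sqrt(d)) with d squarefree: disc(K) = d if d = 1 mod 4, and disc(K) = 4d if d = 2 or 3 mod 4.
Here d = -138, and d mod 4 = 2.
d = 2 mod 4, not 1 (O_K = Z[sqrt(d)]), so disc(K) = 4d = 4 * (-138) = -552

-552


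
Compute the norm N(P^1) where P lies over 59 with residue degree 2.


N(P^a) = p^(a*f)
= 59^(1*2)
= 59^2
= 3481

3481


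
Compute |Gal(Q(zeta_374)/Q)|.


|Gal(Q(zeta_374)/Q)| = phi(374)
= 160

160


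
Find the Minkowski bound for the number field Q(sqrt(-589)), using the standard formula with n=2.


d = -589, d mod 4 = 3, so disc(K) = 4d = -2356; |disc(K)| = 2356
Imaginary quadratic field, so n = 2, s = r2 = 1, r1 = 0
M = (n!/n^n) * (4/pi)^s * sqrt(|disc(K)|) = (2!/2^2) * (4/pi)^1 * sqrt(2356)
= 0.5 * 1.273240 * 48.538644
= 30.9007

30.9007


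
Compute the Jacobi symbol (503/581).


Compute (503/581) via quadratic reciprocity:
  reciprocity: (503/581) -> +(581/503)
  reduce: (78/503)
  pull out 2: (2/503) = +1  (since 503 mod 8 = 7)
  reciprocity: (39/503) -> -(503/39)
  reduce: (35/39)
  reciprocity: (35/39) -> -(39/35)
  reduce: (4/35)
  pull out 2: (2/35) = -1  (since 35 mod 8 = 3)
  pull out 2: (2/35) = -1  (since 35 mod 8 = 3)
  (1/35) = 1
Product of signs = 1

1


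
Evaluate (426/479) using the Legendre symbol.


p = 479 is prime, so compute (426/479) with the reciprocity algorithm (Jacobi-symbol steps: pull out 2s via (2/n), flip via reciprocity, reduce):
  pull out 2: (2/479) = +1  (since 479 mod 8 = 7)
  reciprocity: (213/479) -> +(479/213)
  reduce: (53/213)
  reciprocity: (53/213) -> +(213/53)
  reduce: (1/53)
  (1/53) = 1
Product of signs = 1
(426/479) = 1

1


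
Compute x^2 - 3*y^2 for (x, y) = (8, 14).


x^2 - d*y^2
= 8^2 - 3*14^2
= 64 - 588
= -524

-524


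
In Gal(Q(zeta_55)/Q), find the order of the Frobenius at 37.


The Frobenius at p in Gal(Q(zeta_n)/Q) = (Z/nZ)* is the class of p, so its order is ord_55(37), the smallest k >= 1 with 37^k = 1 mod 55.
n = 55 = 5 * 11, phi(55) = 40; the order divides phi(n).
Divisors of 40: 1, 2, 4, 5, 8, 10, 20, 40
Repeated squaring mod 55: 37^1 = 37, 37^2 = 49, 37^4 = 36, 37^8 = 31, 37^16 = 26, 37^32 = 16
Test divisors in increasing order:
  k=1: 37^1 = 37 mod 55
  k=2: 37^2 = 49 mod 55
  k=4: 37^4 = 36 mod 55
  k=5: 37^5 = 36 * 37 = 12 mod 55
  k=8: 37^8 = 31 mod 55
  k=10: 37^10 = 31 * 49 = 34 mod 55
  k=20: 37^20 = 26 * 36 = 1 mod 55  <- first divisor giving 1
Order = 20

20


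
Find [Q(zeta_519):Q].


The degree equals Euler's totient phi(519).
519 = 3 * 173
phi(519) = 344

344


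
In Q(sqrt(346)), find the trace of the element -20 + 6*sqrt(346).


Tr(a + b*sqrt(d)) = (a + b*sqrt(d)) + (a - b*sqrt(d)) = 2a
= 2 * (-20)
= -40

-40


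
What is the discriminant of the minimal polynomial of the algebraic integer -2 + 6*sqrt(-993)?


The element -2 + 6*sqrt(-993) has minimal polynomial:
x^2 + 4*x + 35752
Discriminant = (4)^2 - 4*(35752)
= 16 - 143008
= -142992

-142992


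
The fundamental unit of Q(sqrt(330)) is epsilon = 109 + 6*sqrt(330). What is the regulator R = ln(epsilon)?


epsilon = 109 + 6*sqrt(330)
= 217.9954
R = ln(217.9954)
= 5.3845

5.3845


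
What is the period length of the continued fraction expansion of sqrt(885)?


Run the CF algorithm for sqrt(885).
a_0 = floor(sqrt(885)) = 29; set m_0=0, q_0=1.
Recurrence: m' = q*a - m,  q' = (d - m'^2)/q,  a' = floor((a_0 + m')/q').
  step 1: m=29, q=44, a=1
  step 2: m=15, q=15, a=2
  step 3: m=15, q=44, a=1
  step 4: m=29, q=1, a=58
a_4 = 2*a_0 = 58, so the period closes here.
sqrt(885) = [29; 1, 2, 1, 58]
Period length = 4

4


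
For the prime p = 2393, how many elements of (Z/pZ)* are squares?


For prime p, the number of non-zero quadratic residues is (p-1)/2.
= (2393-1)/2
= 1196

1196


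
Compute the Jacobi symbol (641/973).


Compute (641/973) via quadratic reciprocity:
  reciprocity: (641/973) -> +(973/641)
  reduce: (332/641)
  pull out 2: (2/641) = +1  (since 641 mod 8 = 1)
  pull out 2: (2/641) = +1  (since 641 mod 8 = 1)
  reciprocity: (83/641) -> +(641/83)
  reduce: (60/83)
  pull out 2: (2/83) = -1  (since 83 mod 8 = 3)
  pull out 2: (2/83) = -1  (since 83 mod 8 = 3)
  reciprocity: (15/83) -> -(83/15)
  reduce: (8/15)
  pull out 2: (2/15) = +1  (since 15 mod 8 = 7)
  pull out 2: (2/15) = +1  (since 15 mod 8 = 7)
  pull out 2: (2/15) = +1  (since 15 mod 8 = 7)
  (1/15) = 1
Product of signs = -1

-1


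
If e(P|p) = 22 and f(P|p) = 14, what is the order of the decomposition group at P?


|D_P| = e * f
= 22 * 14
= 308

308


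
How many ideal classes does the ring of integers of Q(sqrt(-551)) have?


K = Q(sqrt(-551)). d mod 4 = 1, so D = disc(K) = d = -551
h(K) equals the number of primitive reduced positive-definite forms (a, b, c) = a*x^2 + b*x*y + c*y^2 with b^2 - 4ac = D,
where reduced means |b| <= a <= c, with b >= 0 whenever |b| = a or a = c, and primitive means gcd(a, b, c) = 1.
Reduced forces 3a^2 <= |D| = 551, so 1 <= a <= 13; b must have the parity of D, and c = (b^2 - D)/(4a) must be an integer >= a.
Enumerate a = 1..13, b in [-a, a]:
  a=1: (1, 1, 138)  [1]
  a=2: (2, -1, 69), (2, 1, 69)  [2]
  a=3: (3, -1, 46), (3, 1, 46)  [2]
  a=4: (4, -3, 35), (4, 3, 35)  [2]
  a=5: (5, -3, 28), (5, 3, 28)  [2]
  a=6: (6, -5, 24), (6, -1, 23), (6, 1, 23), (6, 5, 24)  [4]
  a=7: (7, -3, 20), (7, 3, 20)  [2]
  a=8: (8, -5, 18), (8, 5, 18)  [2]
  a=9: (9, -5, 16), (9, 5, 16)  [2]
  a=10: (10, -7, 15), (10, -3, 14), (10, 3, 14), (10, 7, 15)  [4]
  a=11: none
  a=12: (12, -11, 14), (12, 5, 12), (12, 11, 14)  [3]
  a=13: none
Total reduced forms: 1 + 2 + 2 + 2 + 2 + 4 + 2 + 2 + 2 + 4 + 3 = 26
h = 26

26


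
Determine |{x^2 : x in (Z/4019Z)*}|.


For prime p, the number of non-zero quadratic residues is (p-1)/2.
= (4019-1)/2
= 2009

2009


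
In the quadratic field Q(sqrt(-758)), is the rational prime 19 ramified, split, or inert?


K = Q(sqrt(-758)). Since d mod 4 = 2, disc(K) = -3032.
Check p | disc: -3032 mod 19 = 8.
p does not divide disc. Compute Legendre symbol (d/p):
2^((19-1)/2) mod 19 = -1
(d/p) = -1, so p is inert: (p) stays prime with e=1, f=2, g=1.
Therefore p is inert.

inert


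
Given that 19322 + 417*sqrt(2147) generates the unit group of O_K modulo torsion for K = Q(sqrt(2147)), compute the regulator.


epsilon = 19322 + 417*sqrt(2147)
= 38644.0000
R = ln(38644.0000)
= 10.5621

10.5621


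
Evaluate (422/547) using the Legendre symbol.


p = 547 is prime, so compute (422/547) with the reciprocity algorithm (Jacobi-symbol steps: pull out 2s via (2/n), flip via reciprocity, reduce):
  pull out 2: (2/547) = -1  (since 547 mod 8 = 3)
  reciprocity: (211/547) -> -(547/211)
  reduce: (125/211)
  reciprocity: (125/211) -> +(211/125)
  reduce: (86/125)
  pull out 2: (2/125) = -1  (since 125 mod 8 = 5)
  reciprocity: (43/125) -> +(125/43)
  reduce: (39/43)
  reciprocity: (39/43) -> -(43/39)
  reduce: (4/39)
  pull out 2: (2/39) = +1  (since 39 mod 8 = 7)
  pull out 2: (2/39) = +1  (since 39 mod 8 = 7)
  (1/39) = 1
Product of signs = 1
(422/547) = 1

1


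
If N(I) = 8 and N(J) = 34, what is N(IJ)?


N(IJ) = N(I) * N(J)
= 8 * 34
= 272

272


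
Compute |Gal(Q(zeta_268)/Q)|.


|Gal(Q(zeta_268)/Q)| = phi(268)
= 132

132


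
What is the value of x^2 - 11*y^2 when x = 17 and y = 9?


x^2 - d*y^2
= 17^2 - 11*9^2
= 289 - 891
= -602

-602


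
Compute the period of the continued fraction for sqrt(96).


Run the CF algorithm for sqrt(96).
a_0 = floor(sqrt(96)) = 9; set m_0=0, q_0=1.
Recurrence: m' = q*a - m,  q' = (d - m'^2)/q,  a' = floor((a_0 + m')/q').
  step 1: m=9, q=15, a=1
  step 2: m=6, q=4, a=3
  step 3: m=6, q=15, a=1
  step 4: m=9, q=1, a=18
a_4 = 2*a_0 = 18, so the period closes here.
sqrt(96) = [9; 1, 3, 1, 18]
Period length = 4

4


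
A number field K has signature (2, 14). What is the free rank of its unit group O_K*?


By Dirichlet's unit theorem:
rank = r1 + r2 - 1
= 2 + 14 - 1
= 15

15


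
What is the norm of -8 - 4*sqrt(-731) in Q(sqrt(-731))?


N(a + b*sqrt(d)) = a^2 - d*b^2
= (-8)^2 - (-731)*(-4)^2
= 64 + 11696
= 11760

11760


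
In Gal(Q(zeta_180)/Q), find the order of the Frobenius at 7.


The Frobenius at p in Gal(Q(zeta_n)/Q) = (Z/nZ)* is the class of p, so its order is ord_180(7), the smallest k >= 1 with 7^k = 1 mod 180.
n = 180 = 2^2 * 3^2 * 5, phi(180) = 48; the order divides phi(n).
Divisors of 48: 1, 2, 3, 4, 6, 8, 12, 16, 24, 48
Repeated squaring mod 180: 7^1 = 7, 7^2 = 49, 7^4 = 61, 7^8 = 121, 7^16 = 61, 7^32 = 121
Test divisors in increasing order:
  k=1: 7^1 = 7 mod 180
  k=2: 7^2 = 49 mod 180
  k=3: 7^3 = 49 * 7 = 163 mod 180
  k=4: 7^4 = 61 mod 180
  k=6: 7^6 = 61 * 49 = 109 mod 180
  k=8: 7^8 = 121 mod 180
  k=12: 7^12 = 121 * 61 = 1 mod 180  <- first divisor giving 1
Order = 12

12


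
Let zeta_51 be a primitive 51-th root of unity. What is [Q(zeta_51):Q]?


The degree equals Euler's totient phi(51).
51 = 3 * 17
phi(51) = 32

32


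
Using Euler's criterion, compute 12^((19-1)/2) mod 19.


p = 19 is prime and the exponent is (p-1)/2 = 9, so by Euler's criterion 12^9 = (12/19) = +1 or -1 mod 19.
Compute by square-and-multiply:
  9 = 8 + 1 (binary 1001)
  Repeated squaring mod 19: 12^1 = 12, 12^2 = 11, 12^4 = 7, 12^8 = 11
  12^9 = 12^8 * 12^1 = 11 * 12 mod 19
    11 * 12 = 132 = 18 mod 19
  12^9 = 18 mod 19
Result 18 = p - 1 = -1 mod 19: 12 is a quadratic non-residue mod 19. As a residue in [0, p-1] the value is 18.
12^9 mod 19 = 18

18


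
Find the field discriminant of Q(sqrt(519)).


For K = Q(sqrt(d)) with d squarefree: disc(K) = d if d = 1 mod 4, and disc(K) = 4d if d = 2 or 3 mod 4.
Here d = 519, and d mod 4 = 3.
d = 3 mod 4, not 1 (O_K = Z[sqrt(d)]), so disc(K) = 4d = 4 * (519) = 2076

2076


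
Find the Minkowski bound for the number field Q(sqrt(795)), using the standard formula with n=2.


d = 795, d mod 4 = 3, so disc(K) = 4d = 3180; |disc(K)| = 3180
Real quadratic field, so n = 2, s = r2 = 0, r1 = 2
M = (n!/n^n) * (4/pi)^s * sqrt(|disc(K)|) = (2!/2^2) * (4/pi)^0 * sqrt(3180)
= 0.5 * 1.000000 * 56.391489
= 28.1957

28.1957


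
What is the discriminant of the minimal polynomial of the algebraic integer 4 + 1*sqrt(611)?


The element 4 + 1*sqrt(611) has minimal polynomial:
x^2 - 8*x - 595
Discriminant = (-8)^2 - 4*(-595)
= 64 + 2380
= 2444

2444


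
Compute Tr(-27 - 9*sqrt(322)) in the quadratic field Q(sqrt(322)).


Tr(a + b*sqrt(d)) = (a + b*sqrt(d)) + (a - b*sqrt(d)) = 2a
= 2 * (-27)
= -54

-54


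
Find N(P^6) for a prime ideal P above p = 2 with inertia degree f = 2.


N(P^a) = p^(a*f)
= 2^(6*2)
= 2^12
= 4096

4096


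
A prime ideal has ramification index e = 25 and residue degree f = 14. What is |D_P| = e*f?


|D_P| = e * f
= 25 * 14
= 350

350


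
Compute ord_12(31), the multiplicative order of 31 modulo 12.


We want ord_12(31), the smallest k >= 1 with 31^k = 1 mod 12.
n = 12 = 2^2 * 3, phi(12) = 4; the order divides phi(n).
Divisors of 4: 1, 2, 4
Repeated squaring mod 12: 31^1 = 7, 31^2 = 1, 31^4 = 1
Test divisors in increasing order:
  k=1: 31^1 = 7 mod 12
  k=2: 31^2 = 1 mod 12  <- first divisor giving 1
Order = 2

2


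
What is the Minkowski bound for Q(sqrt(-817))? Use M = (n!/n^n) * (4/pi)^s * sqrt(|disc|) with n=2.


d = -817, d mod 4 = 3, so disc(K) = 4d = -3268; |disc(K)| = 3268
Imaginary quadratic field, so n = 2, s = r2 = 1, r1 = 0
M = (n!/n^n) * (4/pi)^s * sqrt(|disc(K)|) = (2!/2^2) * (4/pi)^1 * sqrt(3268)
= 0.5 * 1.273240 * 57.166424
= 36.3933

36.3933


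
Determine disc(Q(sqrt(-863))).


For K = Q(sqrt(d)) with d squarefree: disc(K) = d if d = 1 mod 4, and disc(K) = 4d if d = 2 or 3 mod 4.
Here d = -863, and d mod 4 = 1.
d = 1 mod 4 (O_K = Z[(1+sqrt(d))/2]), so disc(K) = d = -863

-863


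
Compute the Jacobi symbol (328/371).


Compute (328/371) via quadratic reciprocity:
  pull out 2: (2/371) = -1  (since 371 mod 8 = 3)
  pull out 2: (2/371) = -1  (since 371 mod 8 = 3)
  pull out 2: (2/371) = -1  (since 371 mod 8 = 3)
  reciprocity: (41/371) -> +(371/41)
  reduce: (2/41)
  pull out 2: (2/41) = +1  (since 41 mod 8 = 1)
  (1/41) = 1
Product of signs = -1

-1


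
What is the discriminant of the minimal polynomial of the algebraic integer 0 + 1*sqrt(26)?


The element 0 + 1*sqrt(26) has minimal polynomial:
x^2 + 0*x - 26
Discriminant = (0)^2 - 4*(-26)
= 0 + 104
= 104

104


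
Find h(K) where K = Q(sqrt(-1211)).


K = Q(sqrt(-1211)). d mod 4 = 1, so D = disc(K) = d = -1211
h(K) equals the number of primitive reduced positive-definite forms (a, b, c) = a*x^2 + b*x*y + c*y^2 with b^2 - 4ac = D,
where reduced means |b| <= a <= c, with b >= 0 whenever |b| = a or a = c, and primitive means gcd(a, b, c) = 1.
Reduced forces 3a^2 <= |D| = 1211, so 1 <= a <= 20; b must have the parity of D, and c = (b^2 - D)/(4a) must be an integer >= a.
Enumerate a = 1..20, b in [-a, a]:
  a=1: (1, 1, 303)  [1]
  a=2: none
  a=3: (3, -1, 101), (3, 1, 101)  [2]
  a=4: none
  a=5: (5, -3, 61), (5, 3, 61)  [2]
  a=6: none
  a=7: (7, 7, 45)  [1]
  a=8: none
  a=9: (9, -7, 35), (9, 7, 35)  [2]
  a=10..14: none
  a=15: (15, -13, 23), (15, -7, 21), (15, 7, 21), (15, 13, 23)  [4]
  a=16: none
  a=17: (17, -9, 19), (17, 9, 19)  [2]
  a=18..20: none
Total reduced forms: 1 + 2 + 2 + 1 + 2 + 4 + 2 = 14
h = 14

14


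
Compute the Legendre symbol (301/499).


p = 499 is prime, so compute (301/499) with the reciprocity algorithm (Jacobi-symbol steps: pull out 2s via (2/n), flip via reciprocity, reduce):
  reciprocity: (301/499) -> +(499/301)
  reduce: (198/301)
  pull out 2: (2/301) = -1  (since 301 mod 8 = 5)
  reciprocity: (99/301) -> +(301/99)
  reduce: (4/99)
  pull out 2: (2/99) = -1  (since 99 mod 8 = 3)
  pull out 2: (2/99) = -1  (since 99 mod 8 = 3)
  (1/99) = 1
Product of signs = -1
(301/499) = -1

-1


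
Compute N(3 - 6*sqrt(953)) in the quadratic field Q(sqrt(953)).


N(a + b*sqrt(d)) = a^2 - d*b^2
= (3)^2 - (953)*(-6)^2
= 9 - 34308
= -34299

-34299


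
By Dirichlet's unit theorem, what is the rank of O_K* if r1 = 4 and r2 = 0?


By Dirichlet's unit theorem:
rank = r1 + r2 - 1
= 4 + 0 - 1
= 3

3


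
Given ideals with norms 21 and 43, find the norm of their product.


N(IJ) = N(I) * N(J)
= 21 * 43
= 903

903


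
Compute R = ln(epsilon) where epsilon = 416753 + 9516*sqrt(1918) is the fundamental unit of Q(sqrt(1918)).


epsilon = 416753 + 9516*sqrt(1918)
= 833506.0000
R = ln(833506.0000)
= 13.6334

13.6334


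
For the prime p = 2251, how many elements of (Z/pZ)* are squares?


For prime p, the number of non-zero quadratic residues is (p-1)/2.
= (2251-1)/2
= 1125

1125


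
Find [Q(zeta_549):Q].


The degree equals Euler's totient phi(549).
549 = 3^2 * 61
phi(549) = 360

360


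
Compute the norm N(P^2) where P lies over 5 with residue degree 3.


N(P^a) = p^(a*f)
= 5^(2*3)
= 5^6
= 15625

15625


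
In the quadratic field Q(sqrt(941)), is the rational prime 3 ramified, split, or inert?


K = Q(sqrt(941)). Since d mod 4 = 1, disc(K) = 941.
Check p | disc: 941 mod 3 = 2.
p does not divide disc. Compute Legendre symbol (d/p):
2^((3-1)/2) mod 3 = -1
(d/p) = -1, so p is inert: (p) stays prime with e=1, f=2, g=1.
Therefore p is inert.

inert


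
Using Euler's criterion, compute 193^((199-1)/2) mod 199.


p = 199 is prime and the exponent is (p-1)/2 = 99, so by Euler's criterion 193^99 = (193/199) = +1 or -1 mod 199.
Compute by square-and-multiply:
  99 = 64 + 32 + 2 + 1 (binary 1100011)
  Repeated squaring mod 199: 193^1 = 193, 193^2 = 36, 193^4 = 102, 193^8 = 56, 193^16 = 151, 193^32 = 115, 193^64 = 91
  193^99 = 193^64 * 193^32 * 193^2 * 193^1 = 91 * 115 * 36 * 193 mod 199
    91 * 115 = 10465 = 117 mod 199
    117 * 36 = 4212 = 33 mod 199
    33 * 193 = 6369 = 1 mod 199
  193^99 = 1 mod 199
Result 1: 193 is a quadratic residue mod 199.
193^99 mod 199 = 1

1


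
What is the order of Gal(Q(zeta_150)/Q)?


|Gal(Q(zeta_150)/Q)| = phi(150)
= 40

40


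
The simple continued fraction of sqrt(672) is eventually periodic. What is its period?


Run the CF algorithm for sqrt(672).
a_0 = floor(sqrt(672)) = 25; set m_0=0, q_0=1.
Recurrence: m' = q*a - m,  q' = (d - m'^2)/q,  a' = floor((a_0 + m')/q').
  step 1: m=25, q=47, a=1
  step 2: m=22, q=4, a=11
  step 3: m=22, q=47, a=1
  step 4: m=25, q=1, a=50
a_4 = 2*a_0 = 50, so the period closes here.
sqrt(672) = [25; 1, 11, 1, 50]
Period length = 4

4


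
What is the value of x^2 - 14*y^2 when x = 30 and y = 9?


x^2 - d*y^2
= 30^2 - 14*9^2
= 900 - 1134
= -234

-234


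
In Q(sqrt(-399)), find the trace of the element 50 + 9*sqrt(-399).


Tr(a + b*sqrt(d)) = (a + b*sqrt(d)) + (a - b*sqrt(d)) = 2a
= 2 * (50)
= 100

100


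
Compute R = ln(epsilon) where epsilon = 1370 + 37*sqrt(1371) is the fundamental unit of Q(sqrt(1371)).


epsilon = 1370 + 37*sqrt(1371)
= 2739.9996
R = ln(2739.9996)
= 7.9157

7.9157


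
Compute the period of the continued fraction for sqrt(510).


Run the CF algorithm for sqrt(510).
a_0 = floor(sqrt(510)) = 22; set m_0=0, q_0=1.
Recurrence: m' = q*a - m,  q' = (d - m'^2)/q,  a' = floor((a_0 + m')/q').
  step 1: m=22, q=26, a=1
  step 2: m=4, q=19, a=1
  step 3: m=15, q=15, a=2
  step 4: m=15, q=19, a=1
  step 5: m=4, q=26, a=1
  step 6: m=22, q=1, a=44
a_6 = 2*a_0 = 44, so the period closes here.
sqrt(510) = [22; 1, 1, 2, 1, 1, 44]
Period length = 6

6


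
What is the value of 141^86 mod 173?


p = 173 is prime and the exponent is (p-1)/2 = 86, so by Euler's criterion 141^86 = (141/173) = +1 or -1 mod 173.
Compute by square-and-multiply:
  86 = 64 + 16 + 4 + 2 (binary 1010110)
  Repeated squaring mod 173: 141^1 = 141, 141^2 = 159, 141^4 = 23, 141^8 = 10, 141^16 = 100, 141^32 = 139, 141^64 = 118
  141^86 = 141^64 * 141^16 * 141^4 * 141^2 = 118 * 100 * 23 * 159 mod 173
    118 * 100 = 11800 = 36 mod 173
    36 * 23 = 828 = 136 mod 173
    136 * 159 = 21624 = 172 mod 173
  141^86 = 172 mod 173
Result 172 = p - 1 = -1 mod 173: 141 is a quadratic non-residue mod 173. As a residue in [0, p-1] the value is 172.
141^86 mod 173 = 172

172


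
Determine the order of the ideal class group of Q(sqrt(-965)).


K = Q(sqrt(-965)). d mod 4 = 3, so D = disc(K) = 4d = -3860
h(K) equals the number of primitive reduced positive-definite forms (a, b, c) = a*x^2 + b*x*y + c*y^2 with b^2 - 4ac = D,
where reduced means |b| <= a <= c, with b >= 0 whenever |b| = a or a = c, and primitive means gcd(a, b, c) = 1.
Reduced forces 3a^2 <= |D| = 3860, so 1 <= a <= 35; b must have the parity of D, and c = (b^2 - D)/(4a) must be an integer >= a.
Enumerate a = 1..35, b in [-a, a]:
  a=1: (1, 0, 965)  [1]
  a=2: (2, 2, 483)  [1]
  a=3: (3, -2, 322), (3, 2, 322)  [2]
  a=4: none
  a=5: (5, 0, 193)  [1]
  a=6: (6, -2, 161), (6, 2, 161)  [2]
  a=7: (7, -2, 138), (7, 2, 138)  [2]
  a=8: none
  a=9: (9, -8, 109), (9, 8, 109)  [2]
  a=10: (10, 10, 99)  [1]
  a=11: (11, -10, 90), (11, 10, 90)  [2]
  a=12: none
  a=13: (13, -12, 77), (13, 12, 77)  [2]
  a=14: (14, -2, 69), (14, 2, 69)  [2]
  a=15: (15, -10, 66), (15, 10, 66)  [2]
  a=16: none
  a=17: (17, -4, 57), (17, 4, 57)  [2]
  a=18: (18, -10, 55), (18, 10, 55)  [2]
  a=19: (19, -4, 51), (19, 4, 51)  [2]
  a=20: none
  a=21: (21, -16, 49), (21, -2, 46), (21, 2, 46), (21, 16, 49)  [4]
  a=22: (22, -10, 45), (22, 10, 45)  [2]
  a=23: (23, -2, 42), (23, 2, 42)  [2]
  a=24..25: none
  a=26: (26, -14, 39), (26, 14, 39)  [2]
  a=27: (27, -26, 42), (27, 26, 42)  [2]
  a=28..29: none
  a=30: (30, -10, 33), (30, 10, 33)  [2]
  a=31..32: none
  a=33: (33, -32, 37), (33, 32, 37)  [2]
  a=34: (34, -30, 35), (34, 30, 35)  [2]
  a=35: none
Total reduced forms: 1 + 1 + 2 + 1 + 2 + 2 + 2 + 1 + 2 + 2 + 2 + 2 + 2 + 2 + 2 + 4 + 2 + 2 + 2 + 2 + 2 + 2 + 2 = 44
h = 44

44


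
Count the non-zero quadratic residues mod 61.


For prime p, the number of non-zero quadratic residues is (p-1)/2.
= (61-1)/2
= 30

30


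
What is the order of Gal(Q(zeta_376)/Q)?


|Gal(Q(zeta_376)/Q)| = phi(376)
= 184

184


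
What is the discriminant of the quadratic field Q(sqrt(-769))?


For K = Q(sqrt(d)) with d squarefree: disc(K) = d if d = 1 mod 4, and disc(K) = 4d if d = 2 or 3 mod 4.
Here d = -769, and d mod 4 = 3.
d = 3 mod 4, not 1 (O_K = Z[sqrt(d)]), so disc(K) = 4d = 4 * (-769) = -3076

-3076


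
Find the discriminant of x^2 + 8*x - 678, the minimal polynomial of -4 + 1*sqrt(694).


The element -4 + 1*sqrt(694) has minimal polynomial:
x^2 + 8*x - 678
Discriminant = (8)^2 - 4*(-678)
= 64 + 2712
= 2776

2776


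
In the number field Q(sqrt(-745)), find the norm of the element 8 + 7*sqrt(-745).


N(a + b*sqrt(d)) = a^2 - d*b^2
= (8)^2 - (-745)*(7)^2
= 64 + 36505
= 36569

36569


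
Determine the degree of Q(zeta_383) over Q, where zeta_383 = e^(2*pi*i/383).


The degree equals Euler's totient phi(383).
383 = 383
phi(383) = 382

382


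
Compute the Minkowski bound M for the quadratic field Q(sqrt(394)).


d = 394, d mod 4 = 2, so disc(K) = 4d = 1576; |disc(K)| = 1576
Real quadratic field, so n = 2, s = r2 = 0, r1 = 2
M = (n!/n^n) * (4/pi)^s * sqrt(|disc(K)|) = (2!/2^2) * (4/pi)^0 * sqrt(1576)
= 0.5 * 1.000000 * 39.698866
= 19.8494

19.8494


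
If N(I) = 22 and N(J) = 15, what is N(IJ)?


N(IJ) = N(I) * N(J)
= 22 * 15
= 330

330


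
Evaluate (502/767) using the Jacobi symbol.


Compute (502/767) via quadratic reciprocity:
  pull out 2: (2/767) = +1  (since 767 mod 8 = 7)
  reciprocity: (251/767) -> -(767/251)
  reduce: (14/251)
  pull out 2: (2/251) = -1  (since 251 mod 8 = 3)
  reciprocity: (7/251) -> -(251/7)
  reduce: (6/7)
  pull out 2: (2/7) = +1  (since 7 mod 8 = 7)
  reciprocity: (3/7) -> -(7/3)
  reduce: (1/3)
  (1/3) = 1
Product of signs = 1

1


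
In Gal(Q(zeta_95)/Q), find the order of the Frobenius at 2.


The Frobenius at p in Gal(Q(zeta_n)/Q) = (Z/nZ)* is the class of p, so its order is ord_95(2), the smallest k >= 1 with 2^k = 1 mod 95.
n = 95 = 5 * 19, phi(95) = 72; the order divides phi(n).
Divisors of 72: 1, 2, 3, 4, 6, 8, 9, 12, 18, 24, 36, 72
Repeated squaring mod 95: 2^1 = 2, 2^2 = 4, 2^4 = 16, 2^8 = 66, 2^16 = 81, 2^32 = 6, 2^64 = 36
Test divisors in increasing order:
  k=1: 2^1 = 2 mod 95
  k=2: 2^2 = 4 mod 95
  k=3: 2^3 = 4 * 2 = 8 mod 95
  k=4: 2^4 = 16 mod 95
  k=6: 2^6 = 16 * 4 = 64 mod 95
  k=8: 2^8 = 66 mod 95
  k=9: 2^9 = 66 * 2 = 37 mod 95
  k=12: 2^12 = 66 * 16 = 11 mod 95
  k=18: 2^18 = 81 * 4 = 39 mod 95
  k=24: 2^24 = 81 * 66 = 26 mod 95
  k=36: 2^36 = 6 * 16 = 1 mod 95  <- first divisor giving 1
Order = 36

36


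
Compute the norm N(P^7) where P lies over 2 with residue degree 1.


N(P^a) = p^(a*f)
= 2^(7*1)
= 2^7
= 128

128


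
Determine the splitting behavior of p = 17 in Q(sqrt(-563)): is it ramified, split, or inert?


K = Q(sqrt(-563)). Since d mod 4 = 1, disc(K) = -563.
Check p | disc: -563 mod 17 = 15.
p does not divide disc. Compute Legendre symbol (d/p):
15^((17-1)/2) mod 17 = 1
(d/p) = 1, so p splits: (p) = P*P' with e=1, f=1, g=2.
Therefore p is split.

split
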